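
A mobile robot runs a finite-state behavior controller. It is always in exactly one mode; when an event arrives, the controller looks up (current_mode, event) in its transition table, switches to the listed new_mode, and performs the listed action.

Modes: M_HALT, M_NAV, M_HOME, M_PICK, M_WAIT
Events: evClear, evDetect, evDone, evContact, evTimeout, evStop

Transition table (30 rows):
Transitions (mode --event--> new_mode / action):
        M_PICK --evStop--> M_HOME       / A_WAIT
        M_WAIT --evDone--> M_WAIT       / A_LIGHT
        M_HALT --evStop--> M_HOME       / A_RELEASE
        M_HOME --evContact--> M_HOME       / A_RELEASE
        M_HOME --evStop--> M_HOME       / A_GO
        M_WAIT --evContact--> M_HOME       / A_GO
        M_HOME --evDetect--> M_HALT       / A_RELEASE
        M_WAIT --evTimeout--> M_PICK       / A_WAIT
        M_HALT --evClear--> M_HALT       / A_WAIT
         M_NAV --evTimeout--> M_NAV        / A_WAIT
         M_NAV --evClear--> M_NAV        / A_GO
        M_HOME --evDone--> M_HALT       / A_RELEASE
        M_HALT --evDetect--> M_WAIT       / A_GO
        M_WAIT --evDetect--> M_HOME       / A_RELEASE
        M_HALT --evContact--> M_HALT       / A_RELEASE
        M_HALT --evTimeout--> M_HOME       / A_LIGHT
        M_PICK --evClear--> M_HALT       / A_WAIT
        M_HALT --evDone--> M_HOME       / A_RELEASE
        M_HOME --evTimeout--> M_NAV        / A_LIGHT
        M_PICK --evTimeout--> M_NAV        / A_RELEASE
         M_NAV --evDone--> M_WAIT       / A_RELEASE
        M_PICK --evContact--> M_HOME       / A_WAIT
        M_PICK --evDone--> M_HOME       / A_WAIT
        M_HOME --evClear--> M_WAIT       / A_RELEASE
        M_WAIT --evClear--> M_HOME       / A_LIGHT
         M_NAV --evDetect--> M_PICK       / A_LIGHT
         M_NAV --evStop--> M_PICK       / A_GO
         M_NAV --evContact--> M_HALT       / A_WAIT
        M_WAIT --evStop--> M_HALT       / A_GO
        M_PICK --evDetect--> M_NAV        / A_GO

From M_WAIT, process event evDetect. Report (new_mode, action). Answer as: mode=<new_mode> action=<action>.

current mode = M_WAIT; filter table to that mode:
  (M_WAIT, evDone) → (M_WAIT, A_LIGHT)
  (M_WAIT, evContact) → (M_HOME, A_GO)
  (M_WAIT, evTimeout) → (M_PICK, A_WAIT)
  (M_WAIT, evDetect) → (M_HOME, A_RELEASE)  ← event matches
  (M_WAIT, evClear) → (M_HOME, A_LIGHT)
  (M_WAIT, evStop) → (M_HALT, A_GO)
event = evDetect selects (M_HOME, A_RELEASE)

mode=M_HOME action=A_RELEASE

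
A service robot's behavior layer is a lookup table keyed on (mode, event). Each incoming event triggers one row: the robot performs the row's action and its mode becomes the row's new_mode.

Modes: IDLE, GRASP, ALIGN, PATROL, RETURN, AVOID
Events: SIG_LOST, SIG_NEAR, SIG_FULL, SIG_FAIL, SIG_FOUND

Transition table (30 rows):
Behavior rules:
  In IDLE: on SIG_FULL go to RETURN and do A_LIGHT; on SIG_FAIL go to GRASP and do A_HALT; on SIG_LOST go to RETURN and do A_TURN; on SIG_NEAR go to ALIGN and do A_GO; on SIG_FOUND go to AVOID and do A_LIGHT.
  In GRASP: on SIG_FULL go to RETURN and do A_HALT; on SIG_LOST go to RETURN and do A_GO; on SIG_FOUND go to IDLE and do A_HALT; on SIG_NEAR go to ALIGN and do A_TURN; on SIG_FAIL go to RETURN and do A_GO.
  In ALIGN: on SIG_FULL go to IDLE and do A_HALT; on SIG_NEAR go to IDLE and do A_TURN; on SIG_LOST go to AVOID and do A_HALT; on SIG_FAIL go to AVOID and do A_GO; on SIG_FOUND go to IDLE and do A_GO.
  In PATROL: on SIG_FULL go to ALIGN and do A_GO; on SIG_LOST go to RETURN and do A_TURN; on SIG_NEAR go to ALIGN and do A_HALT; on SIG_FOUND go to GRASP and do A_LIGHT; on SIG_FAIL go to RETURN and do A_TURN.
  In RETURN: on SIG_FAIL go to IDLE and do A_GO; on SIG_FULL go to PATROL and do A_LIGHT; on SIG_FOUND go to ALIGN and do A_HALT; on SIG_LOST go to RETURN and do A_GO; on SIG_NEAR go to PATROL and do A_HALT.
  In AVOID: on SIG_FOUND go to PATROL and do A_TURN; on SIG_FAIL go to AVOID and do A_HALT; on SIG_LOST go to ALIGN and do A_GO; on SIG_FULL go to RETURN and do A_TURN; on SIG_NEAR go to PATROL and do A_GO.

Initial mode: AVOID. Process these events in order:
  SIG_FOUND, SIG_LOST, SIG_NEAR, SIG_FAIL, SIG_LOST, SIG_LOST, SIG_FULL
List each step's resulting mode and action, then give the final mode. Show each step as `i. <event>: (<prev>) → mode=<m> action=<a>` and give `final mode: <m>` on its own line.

final mode: PATROL

1. SIG_FOUND: (AVOID) → mode=PATROL action=A_TURN
2. SIG_LOST: (PATROL) → mode=RETURN action=A_TURN
3. SIG_NEAR: (RETURN) → mode=PATROL action=A_HALT
4. SIG_FAIL: (PATROL) → mode=RETURN action=A_TURN
5. SIG_LOST: (RETURN) → mode=RETURN action=A_GO
6. SIG_LOST: (RETURN) → mode=RETURN action=A_GO
7. SIG_FULL: (RETURN) → mode=PATROL action=A_LIGHT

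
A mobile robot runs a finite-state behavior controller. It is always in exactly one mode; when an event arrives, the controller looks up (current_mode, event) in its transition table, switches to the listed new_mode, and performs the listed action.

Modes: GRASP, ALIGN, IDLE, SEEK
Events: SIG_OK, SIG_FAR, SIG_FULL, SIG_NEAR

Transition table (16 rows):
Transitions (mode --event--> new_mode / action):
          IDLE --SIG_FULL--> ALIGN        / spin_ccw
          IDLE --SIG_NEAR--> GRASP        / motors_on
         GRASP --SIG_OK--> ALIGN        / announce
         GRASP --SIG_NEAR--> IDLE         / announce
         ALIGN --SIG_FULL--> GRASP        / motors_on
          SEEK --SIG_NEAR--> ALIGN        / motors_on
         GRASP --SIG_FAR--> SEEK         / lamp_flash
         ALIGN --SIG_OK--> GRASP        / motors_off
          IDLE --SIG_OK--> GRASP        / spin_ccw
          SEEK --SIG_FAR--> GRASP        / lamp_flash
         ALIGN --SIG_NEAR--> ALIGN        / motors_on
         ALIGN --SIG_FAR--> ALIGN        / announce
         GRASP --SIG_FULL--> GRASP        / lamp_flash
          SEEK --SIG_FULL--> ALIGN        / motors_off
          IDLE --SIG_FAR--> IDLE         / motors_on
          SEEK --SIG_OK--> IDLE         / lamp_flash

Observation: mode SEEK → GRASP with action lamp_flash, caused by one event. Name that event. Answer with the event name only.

try SIG_OK: (SEEK, SIG_OK) → (IDLE, lamp_flash)
try SIG_FAR: (SEEK, SIG_FAR) → (GRASP, lamp_flash)  ← matches
try SIG_FULL: (SEEK, SIG_FULL) → (ALIGN, motors_off)
try SIG_NEAR: (SEEK, SIG_NEAR) → (ALIGN, motors_on)

SIG_FAR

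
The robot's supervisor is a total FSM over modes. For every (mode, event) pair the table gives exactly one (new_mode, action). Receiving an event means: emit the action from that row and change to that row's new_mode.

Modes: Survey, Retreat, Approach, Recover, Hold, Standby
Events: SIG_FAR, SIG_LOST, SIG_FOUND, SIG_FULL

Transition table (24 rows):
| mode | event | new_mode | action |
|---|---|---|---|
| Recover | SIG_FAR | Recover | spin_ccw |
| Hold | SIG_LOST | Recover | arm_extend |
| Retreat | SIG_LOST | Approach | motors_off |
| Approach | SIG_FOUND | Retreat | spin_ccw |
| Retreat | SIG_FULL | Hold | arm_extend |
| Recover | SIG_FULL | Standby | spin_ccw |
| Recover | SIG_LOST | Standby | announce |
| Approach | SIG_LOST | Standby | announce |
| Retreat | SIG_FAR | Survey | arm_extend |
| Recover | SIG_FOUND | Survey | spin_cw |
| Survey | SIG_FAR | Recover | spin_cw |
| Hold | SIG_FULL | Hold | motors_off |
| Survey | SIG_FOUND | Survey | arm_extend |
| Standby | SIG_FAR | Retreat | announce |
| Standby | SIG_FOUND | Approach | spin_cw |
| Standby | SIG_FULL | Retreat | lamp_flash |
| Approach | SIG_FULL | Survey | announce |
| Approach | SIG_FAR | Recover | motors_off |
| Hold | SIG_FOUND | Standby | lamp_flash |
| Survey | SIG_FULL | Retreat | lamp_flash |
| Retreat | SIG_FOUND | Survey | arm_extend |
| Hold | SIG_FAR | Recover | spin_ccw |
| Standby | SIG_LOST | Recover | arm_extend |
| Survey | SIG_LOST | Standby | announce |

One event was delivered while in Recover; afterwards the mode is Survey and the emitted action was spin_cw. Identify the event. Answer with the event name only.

SIG_FOUND

try SIG_FAR: (Recover, SIG_FAR) → (Recover, spin_ccw)
try SIG_LOST: (Recover, SIG_LOST) → (Standby, announce)
try SIG_FOUND: (Recover, SIG_FOUND) → (Survey, spin_cw)  ← matches
try SIG_FULL: (Recover, SIG_FULL) → (Standby, spin_ccw)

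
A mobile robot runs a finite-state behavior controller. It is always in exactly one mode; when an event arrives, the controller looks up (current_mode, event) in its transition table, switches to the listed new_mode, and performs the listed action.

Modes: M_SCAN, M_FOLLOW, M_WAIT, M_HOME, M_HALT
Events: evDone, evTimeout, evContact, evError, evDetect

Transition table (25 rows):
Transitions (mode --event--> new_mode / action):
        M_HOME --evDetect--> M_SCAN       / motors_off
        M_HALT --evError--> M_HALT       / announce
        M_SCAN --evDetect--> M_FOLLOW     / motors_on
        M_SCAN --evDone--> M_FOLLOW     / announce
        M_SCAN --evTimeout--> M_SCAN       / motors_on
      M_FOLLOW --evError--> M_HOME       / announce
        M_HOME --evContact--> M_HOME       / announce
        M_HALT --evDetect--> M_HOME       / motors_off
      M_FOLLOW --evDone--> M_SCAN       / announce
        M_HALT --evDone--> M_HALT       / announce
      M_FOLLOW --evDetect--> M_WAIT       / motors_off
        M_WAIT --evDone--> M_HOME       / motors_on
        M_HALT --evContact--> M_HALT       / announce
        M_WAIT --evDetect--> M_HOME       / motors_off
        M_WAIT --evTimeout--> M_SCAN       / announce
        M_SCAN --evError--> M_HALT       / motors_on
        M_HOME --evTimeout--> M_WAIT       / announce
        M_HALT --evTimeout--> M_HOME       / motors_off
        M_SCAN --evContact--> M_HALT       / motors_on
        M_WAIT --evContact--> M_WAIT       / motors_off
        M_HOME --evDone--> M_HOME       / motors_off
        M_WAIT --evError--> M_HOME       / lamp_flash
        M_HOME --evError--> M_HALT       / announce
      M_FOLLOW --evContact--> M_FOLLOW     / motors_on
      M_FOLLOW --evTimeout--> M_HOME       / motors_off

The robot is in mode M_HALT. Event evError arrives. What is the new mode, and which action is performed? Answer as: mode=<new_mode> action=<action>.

current mode = M_HALT; filter table to that mode:
  (M_HALT, evError) → (M_HALT, announce)  ← event matches
  (M_HALT, evDetect) → (M_HOME, motors_off)
  (M_HALT, evDone) → (M_HALT, announce)
  (M_HALT, evContact) → (M_HALT, announce)
  (M_HALT, evTimeout) → (M_HOME, motors_off)
event = evError selects (M_HALT, announce)

mode=M_HALT action=announce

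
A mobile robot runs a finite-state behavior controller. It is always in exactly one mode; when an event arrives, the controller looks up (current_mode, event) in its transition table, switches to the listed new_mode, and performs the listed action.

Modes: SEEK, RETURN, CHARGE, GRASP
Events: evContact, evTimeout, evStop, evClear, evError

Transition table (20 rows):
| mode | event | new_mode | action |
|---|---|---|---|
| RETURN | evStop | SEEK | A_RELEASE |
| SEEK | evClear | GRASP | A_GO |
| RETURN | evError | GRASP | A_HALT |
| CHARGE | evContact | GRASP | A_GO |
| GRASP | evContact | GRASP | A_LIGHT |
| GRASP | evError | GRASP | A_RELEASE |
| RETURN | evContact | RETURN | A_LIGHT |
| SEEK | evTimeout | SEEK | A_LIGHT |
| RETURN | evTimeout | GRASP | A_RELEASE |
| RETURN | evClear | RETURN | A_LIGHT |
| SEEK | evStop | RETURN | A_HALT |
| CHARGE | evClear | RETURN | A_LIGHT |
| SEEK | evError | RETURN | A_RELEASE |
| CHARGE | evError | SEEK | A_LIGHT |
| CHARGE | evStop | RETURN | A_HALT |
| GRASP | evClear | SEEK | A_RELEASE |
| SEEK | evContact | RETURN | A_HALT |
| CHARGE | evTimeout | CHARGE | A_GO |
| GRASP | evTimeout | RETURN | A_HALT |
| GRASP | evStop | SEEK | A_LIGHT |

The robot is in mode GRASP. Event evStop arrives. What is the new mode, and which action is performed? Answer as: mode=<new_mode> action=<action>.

mode=SEEK action=A_LIGHT

current mode = GRASP; filter table to that mode:
  (GRASP, evContact) → (GRASP, A_LIGHT)
  (GRASP, evError) → (GRASP, A_RELEASE)
  (GRASP, evClear) → (SEEK, A_RELEASE)
  (GRASP, evTimeout) → (RETURN, A_HALT)
  (GRASP, evStop) → (SEEK, A_LIGHT)  ← event matches
event = evStop selects (SEEK, A_LIGHT)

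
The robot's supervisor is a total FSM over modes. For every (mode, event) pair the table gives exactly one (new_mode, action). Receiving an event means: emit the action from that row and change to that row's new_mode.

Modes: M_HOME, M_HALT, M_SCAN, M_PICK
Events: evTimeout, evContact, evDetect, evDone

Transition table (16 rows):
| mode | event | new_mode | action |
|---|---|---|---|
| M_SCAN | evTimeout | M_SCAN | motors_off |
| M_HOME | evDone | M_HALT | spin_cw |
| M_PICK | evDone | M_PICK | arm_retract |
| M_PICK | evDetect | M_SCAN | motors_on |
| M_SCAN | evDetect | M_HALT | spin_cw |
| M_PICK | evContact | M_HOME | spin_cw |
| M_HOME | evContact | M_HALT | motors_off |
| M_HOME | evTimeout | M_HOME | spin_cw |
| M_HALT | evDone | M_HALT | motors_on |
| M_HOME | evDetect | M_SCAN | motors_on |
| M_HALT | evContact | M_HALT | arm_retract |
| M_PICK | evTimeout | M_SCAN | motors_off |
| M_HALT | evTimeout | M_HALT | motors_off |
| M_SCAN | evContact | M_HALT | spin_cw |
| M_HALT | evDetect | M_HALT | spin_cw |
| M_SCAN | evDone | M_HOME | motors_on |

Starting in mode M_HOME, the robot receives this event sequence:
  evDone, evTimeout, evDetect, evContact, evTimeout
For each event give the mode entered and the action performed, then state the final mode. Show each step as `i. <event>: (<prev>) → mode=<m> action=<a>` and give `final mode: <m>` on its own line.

1. evDone: (M_HOME) → mode=M_HALT action=spin_cw
2. evTimeout: (M_HALT) → mode=M_HALT action=motors_off
3. evDetect: (M_HALT) → mode=M_HALT action=spin_cw
4. evContact: (M_HALT) → mode=M_HALT action=arm_retract
5. evTimeout: (M_HALT) → mode=M_HALT action=motors_off

final mode: M_HALT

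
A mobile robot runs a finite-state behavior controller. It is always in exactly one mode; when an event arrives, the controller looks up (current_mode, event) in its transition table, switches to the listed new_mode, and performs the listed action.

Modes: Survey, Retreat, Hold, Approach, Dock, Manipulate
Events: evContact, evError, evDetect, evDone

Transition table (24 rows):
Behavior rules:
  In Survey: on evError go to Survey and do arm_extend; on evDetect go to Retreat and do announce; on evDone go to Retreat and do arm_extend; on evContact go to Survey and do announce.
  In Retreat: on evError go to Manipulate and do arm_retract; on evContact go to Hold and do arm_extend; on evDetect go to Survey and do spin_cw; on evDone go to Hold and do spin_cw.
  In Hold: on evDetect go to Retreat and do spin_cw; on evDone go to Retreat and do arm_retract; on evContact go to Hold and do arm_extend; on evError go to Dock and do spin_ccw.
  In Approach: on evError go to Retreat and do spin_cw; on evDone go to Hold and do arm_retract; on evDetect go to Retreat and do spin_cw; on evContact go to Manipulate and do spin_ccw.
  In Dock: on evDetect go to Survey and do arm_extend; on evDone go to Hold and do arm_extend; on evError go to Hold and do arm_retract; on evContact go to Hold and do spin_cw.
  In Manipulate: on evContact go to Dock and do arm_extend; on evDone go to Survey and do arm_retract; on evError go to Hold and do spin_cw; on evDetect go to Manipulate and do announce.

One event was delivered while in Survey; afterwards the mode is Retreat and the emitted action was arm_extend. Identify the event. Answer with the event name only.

try evContact: (Survey, evContact) → (Survey, announce)
try evError: (Survey, evError) → (Survey, arm_extend)
try evDetect: (Survey, evDetect) → (Retreat, announce)
try evDone: (Survey, evDone) → (Retreat, arm_extend)  ← matches

evDone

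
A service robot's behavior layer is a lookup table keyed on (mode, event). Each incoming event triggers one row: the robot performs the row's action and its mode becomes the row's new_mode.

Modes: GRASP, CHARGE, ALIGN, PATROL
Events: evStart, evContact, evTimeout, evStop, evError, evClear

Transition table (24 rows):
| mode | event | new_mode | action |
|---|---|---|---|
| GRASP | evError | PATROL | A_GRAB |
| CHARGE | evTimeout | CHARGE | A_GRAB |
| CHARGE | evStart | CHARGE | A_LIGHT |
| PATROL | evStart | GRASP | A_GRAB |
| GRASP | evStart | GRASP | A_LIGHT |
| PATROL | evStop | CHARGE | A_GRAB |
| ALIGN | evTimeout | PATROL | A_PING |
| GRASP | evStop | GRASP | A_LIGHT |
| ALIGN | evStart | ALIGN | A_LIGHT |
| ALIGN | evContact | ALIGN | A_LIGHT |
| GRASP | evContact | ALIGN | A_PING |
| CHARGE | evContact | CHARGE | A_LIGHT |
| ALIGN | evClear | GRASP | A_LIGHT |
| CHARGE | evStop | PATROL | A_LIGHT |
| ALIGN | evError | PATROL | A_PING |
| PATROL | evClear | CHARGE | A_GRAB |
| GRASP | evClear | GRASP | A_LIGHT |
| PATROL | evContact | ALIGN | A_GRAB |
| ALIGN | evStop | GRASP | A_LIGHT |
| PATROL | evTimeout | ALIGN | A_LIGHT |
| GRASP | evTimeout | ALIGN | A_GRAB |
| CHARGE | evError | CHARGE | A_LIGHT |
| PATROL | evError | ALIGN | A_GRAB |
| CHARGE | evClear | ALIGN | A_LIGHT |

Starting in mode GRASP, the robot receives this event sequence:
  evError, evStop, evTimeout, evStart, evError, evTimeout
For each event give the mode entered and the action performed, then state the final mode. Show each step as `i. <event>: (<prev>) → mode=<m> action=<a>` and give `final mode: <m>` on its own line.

1. evError: (GRASP) → mode=PATROL action=A_GRAB
2. evStop: (PATROL) → mode=CHARGE action=A_GRAB
3. evTimeout: (CHARGE) → mode=CHARGE action=A_GRAB
4. evStart: (CHARGE) → mode=CHARGE action=A_LIGHT
5. evError: (CHARGE) → mode=CHARGE action=A_LIGHT
6. evTimeout: (CHARGE) → mode=CHARGE action=A_GRAB

final mode: CHARGE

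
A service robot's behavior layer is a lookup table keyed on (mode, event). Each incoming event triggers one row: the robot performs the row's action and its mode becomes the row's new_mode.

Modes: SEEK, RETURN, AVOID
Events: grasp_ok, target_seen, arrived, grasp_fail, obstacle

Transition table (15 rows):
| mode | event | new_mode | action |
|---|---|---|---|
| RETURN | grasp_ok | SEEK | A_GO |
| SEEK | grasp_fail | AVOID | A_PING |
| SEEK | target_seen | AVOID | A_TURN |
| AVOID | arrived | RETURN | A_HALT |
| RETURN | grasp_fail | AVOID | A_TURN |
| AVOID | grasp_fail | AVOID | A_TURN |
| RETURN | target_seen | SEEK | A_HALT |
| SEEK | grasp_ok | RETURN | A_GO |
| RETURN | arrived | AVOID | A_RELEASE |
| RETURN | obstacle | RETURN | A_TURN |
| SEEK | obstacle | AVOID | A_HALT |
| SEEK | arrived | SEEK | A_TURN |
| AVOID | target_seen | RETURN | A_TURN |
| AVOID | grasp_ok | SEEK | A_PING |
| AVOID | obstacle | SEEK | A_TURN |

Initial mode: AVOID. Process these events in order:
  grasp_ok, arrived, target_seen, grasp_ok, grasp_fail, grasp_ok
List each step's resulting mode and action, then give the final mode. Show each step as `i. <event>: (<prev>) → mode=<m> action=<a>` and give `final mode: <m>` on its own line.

1. grasp_ok: (AVOID) → mode=SEEK action=A_PING
2. arrived: (SEEK) → mode=SEEK action=A_TURN
3. target_seen: (SEEK) → mode=AVOID action=A_TURN
4. grasp_ok: (AVOID) → mode=SEEK action=A_PING
5. grasp_fail: (SEEK) → mode=AVOID action=A_PING
6. grasp_ok: (AVOID) → mode=SEEK action=A_PING

final mode: SEEK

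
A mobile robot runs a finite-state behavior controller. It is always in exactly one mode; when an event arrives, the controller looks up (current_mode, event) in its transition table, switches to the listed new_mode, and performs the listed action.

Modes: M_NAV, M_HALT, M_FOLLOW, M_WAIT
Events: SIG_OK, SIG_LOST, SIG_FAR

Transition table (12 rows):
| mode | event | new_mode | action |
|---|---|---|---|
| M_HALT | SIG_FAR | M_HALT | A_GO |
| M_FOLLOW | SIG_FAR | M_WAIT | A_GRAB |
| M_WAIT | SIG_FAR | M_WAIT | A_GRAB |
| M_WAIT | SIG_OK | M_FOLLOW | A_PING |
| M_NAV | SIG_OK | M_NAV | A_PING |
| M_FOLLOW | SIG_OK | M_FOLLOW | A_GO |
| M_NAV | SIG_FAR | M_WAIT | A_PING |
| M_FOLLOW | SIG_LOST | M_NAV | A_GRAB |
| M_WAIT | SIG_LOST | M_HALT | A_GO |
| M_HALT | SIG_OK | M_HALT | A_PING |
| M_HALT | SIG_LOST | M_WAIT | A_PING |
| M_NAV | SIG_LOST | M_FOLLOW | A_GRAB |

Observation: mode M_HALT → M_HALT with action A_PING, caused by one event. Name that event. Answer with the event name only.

SIG_OK

try SIG_OK: (M_HALT, SIG_OK) → (M_HALT, A_PING)  ← matches
try SIG_LOST: (M_HALT, SIG_LOST) → (M_WAIT, A_PING)
try SIG_FAR: (M_HALT, SIG_FAR) → (M_HALT, A_GO)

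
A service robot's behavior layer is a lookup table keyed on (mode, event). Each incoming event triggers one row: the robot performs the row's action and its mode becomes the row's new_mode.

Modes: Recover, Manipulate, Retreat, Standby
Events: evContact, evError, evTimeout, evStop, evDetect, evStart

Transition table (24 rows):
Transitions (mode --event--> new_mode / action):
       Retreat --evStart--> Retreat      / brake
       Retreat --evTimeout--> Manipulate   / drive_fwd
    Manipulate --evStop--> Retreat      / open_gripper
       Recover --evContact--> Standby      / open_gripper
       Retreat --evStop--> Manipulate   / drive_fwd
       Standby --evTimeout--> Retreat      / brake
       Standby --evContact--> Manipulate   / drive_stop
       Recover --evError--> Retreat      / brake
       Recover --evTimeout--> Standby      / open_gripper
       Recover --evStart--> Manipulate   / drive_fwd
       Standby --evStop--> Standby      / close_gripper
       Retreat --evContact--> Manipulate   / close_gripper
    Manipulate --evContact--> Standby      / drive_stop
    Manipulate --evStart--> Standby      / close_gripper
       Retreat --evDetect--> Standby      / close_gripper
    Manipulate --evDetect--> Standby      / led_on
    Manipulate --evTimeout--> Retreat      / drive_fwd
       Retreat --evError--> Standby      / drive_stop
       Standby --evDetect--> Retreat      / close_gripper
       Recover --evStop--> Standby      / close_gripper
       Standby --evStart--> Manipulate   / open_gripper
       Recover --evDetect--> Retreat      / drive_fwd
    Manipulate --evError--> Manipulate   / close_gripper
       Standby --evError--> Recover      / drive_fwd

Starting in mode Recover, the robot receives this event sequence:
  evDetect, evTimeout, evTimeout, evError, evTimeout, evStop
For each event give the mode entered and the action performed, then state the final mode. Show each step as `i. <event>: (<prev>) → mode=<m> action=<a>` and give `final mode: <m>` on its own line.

1. evDetect: (Recover) → mode=Retreat action=drive_fwd
2. evTimeout: (Retreat) → mode=Manipulate action=drive_fwd
3. evTimeout: (Manipulate) → mode=Retreat action=drive_fwd
4. evError: (Retreat) → mode=Standby action=drive_stop
5. evTimeout: (Standby) → mode=Retreat action=brake
6. evStop: (Retreat) → mode=Manipulate action=drive_fwd

final mode: Manipulate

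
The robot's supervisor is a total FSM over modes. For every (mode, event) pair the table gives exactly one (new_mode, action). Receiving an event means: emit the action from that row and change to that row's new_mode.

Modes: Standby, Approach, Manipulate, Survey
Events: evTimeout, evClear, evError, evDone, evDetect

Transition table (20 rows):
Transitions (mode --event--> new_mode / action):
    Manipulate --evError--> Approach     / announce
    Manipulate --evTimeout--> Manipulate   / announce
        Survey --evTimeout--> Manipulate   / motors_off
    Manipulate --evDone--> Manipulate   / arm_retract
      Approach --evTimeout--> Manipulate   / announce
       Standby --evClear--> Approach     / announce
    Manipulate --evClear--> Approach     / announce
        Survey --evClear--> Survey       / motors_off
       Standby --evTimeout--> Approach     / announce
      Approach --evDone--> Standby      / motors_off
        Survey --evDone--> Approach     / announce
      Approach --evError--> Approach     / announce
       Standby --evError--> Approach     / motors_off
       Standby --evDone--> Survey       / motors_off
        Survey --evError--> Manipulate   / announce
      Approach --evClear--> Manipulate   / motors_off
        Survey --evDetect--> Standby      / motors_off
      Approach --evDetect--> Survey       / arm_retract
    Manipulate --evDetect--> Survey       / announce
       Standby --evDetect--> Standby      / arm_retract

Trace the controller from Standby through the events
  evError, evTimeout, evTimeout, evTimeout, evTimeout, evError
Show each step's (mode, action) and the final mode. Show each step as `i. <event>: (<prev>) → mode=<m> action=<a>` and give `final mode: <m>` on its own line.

final mode: Approach

1. evError: (Standby) → mode=Approach action=motors_off
2. evTimeout: (Approach) → mode=Manipulate action=announce
3. evTimeout: (Manipulate) → mode=Manipulate action=announce
4. evTimeout: (Manipulate) → mode=Manipulate action=announce
5. evTimeout: (Manipulate) → mode=Manipulate action=announce
6. evError: (Manipulate) → mode=Approach action=announce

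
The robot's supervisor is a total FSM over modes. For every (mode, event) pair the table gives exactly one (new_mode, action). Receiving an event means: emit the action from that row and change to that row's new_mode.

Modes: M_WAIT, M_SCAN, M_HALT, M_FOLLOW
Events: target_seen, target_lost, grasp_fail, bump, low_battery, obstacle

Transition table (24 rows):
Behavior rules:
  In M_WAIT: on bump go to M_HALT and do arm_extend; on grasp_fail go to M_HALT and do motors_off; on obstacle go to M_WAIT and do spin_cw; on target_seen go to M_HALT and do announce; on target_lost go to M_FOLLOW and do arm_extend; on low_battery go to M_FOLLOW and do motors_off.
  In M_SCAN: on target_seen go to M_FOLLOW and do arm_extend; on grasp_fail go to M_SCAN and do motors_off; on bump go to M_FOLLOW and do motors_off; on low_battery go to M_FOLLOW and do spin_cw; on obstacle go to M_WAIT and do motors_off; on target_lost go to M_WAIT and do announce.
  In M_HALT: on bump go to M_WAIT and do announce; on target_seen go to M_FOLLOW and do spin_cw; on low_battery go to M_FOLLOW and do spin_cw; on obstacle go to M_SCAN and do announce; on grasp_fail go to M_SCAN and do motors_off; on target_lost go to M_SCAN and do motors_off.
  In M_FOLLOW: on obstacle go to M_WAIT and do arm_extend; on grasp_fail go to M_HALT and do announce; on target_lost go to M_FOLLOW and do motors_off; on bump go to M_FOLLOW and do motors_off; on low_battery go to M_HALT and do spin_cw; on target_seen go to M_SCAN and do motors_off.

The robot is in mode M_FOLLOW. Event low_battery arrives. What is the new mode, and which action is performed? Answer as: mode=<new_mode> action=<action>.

mode=M_HALT action=spin_cw

current mode = M_FOLLOW; filter table to that mode:
  (M_FOLLOW, obstacle) → (M_WAIT, arm_extend)
  (M_FOLLOW, grasp_fail) → (M_HALT, announce)
  (M_FOLLOW, target_lost) → (M_FOLLOW, motors_off)
  (M_FOLLOW, bump) → (M_FOLLOW, motors_off)
  (M_FOLLOW, low_battery) → (M_HALT, spin_cw)  ← event matches
  (M_FOLLOW, target_seen) → (M_SCAN, motors_off)
event = low_battery selects (M_HALT, spin_cw)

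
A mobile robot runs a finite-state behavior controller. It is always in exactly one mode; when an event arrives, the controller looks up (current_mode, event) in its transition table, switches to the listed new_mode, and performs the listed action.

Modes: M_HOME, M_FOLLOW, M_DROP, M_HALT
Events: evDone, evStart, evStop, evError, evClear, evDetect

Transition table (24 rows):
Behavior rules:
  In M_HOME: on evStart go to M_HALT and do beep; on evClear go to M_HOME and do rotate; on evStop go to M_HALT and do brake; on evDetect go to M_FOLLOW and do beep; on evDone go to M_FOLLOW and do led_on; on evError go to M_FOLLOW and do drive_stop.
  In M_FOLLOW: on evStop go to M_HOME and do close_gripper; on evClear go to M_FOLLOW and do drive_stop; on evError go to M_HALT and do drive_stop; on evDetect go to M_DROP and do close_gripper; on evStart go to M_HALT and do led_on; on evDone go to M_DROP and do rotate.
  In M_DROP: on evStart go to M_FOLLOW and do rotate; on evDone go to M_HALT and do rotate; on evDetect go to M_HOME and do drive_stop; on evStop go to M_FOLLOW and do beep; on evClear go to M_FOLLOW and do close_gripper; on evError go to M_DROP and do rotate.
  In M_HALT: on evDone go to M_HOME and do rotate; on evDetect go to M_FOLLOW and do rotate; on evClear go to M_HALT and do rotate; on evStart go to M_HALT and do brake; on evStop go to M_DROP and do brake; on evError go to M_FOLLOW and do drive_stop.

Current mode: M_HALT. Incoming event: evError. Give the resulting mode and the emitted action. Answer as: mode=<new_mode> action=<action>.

mode=M_FOLLOW action=drive_stop

current mode = M_HALT; filter table to that mode:
  (M_HALT, evDone) → (M_HOME, rotate)
  (M_HALT, evDetect) → (M_FOLLOW, rotate)
  (M_HALT, evClear) → (M_HALT, rotate)
  (M_HALT, evStart) → (M_HALT, brake)
  (M_HALT, evStop) → (M_DROP, brake)
  (M_HALT, evError) → (M_FOLLOW, drive_stop)  ← event matches
event = evError selects (M_FOLLOW, drive_stop)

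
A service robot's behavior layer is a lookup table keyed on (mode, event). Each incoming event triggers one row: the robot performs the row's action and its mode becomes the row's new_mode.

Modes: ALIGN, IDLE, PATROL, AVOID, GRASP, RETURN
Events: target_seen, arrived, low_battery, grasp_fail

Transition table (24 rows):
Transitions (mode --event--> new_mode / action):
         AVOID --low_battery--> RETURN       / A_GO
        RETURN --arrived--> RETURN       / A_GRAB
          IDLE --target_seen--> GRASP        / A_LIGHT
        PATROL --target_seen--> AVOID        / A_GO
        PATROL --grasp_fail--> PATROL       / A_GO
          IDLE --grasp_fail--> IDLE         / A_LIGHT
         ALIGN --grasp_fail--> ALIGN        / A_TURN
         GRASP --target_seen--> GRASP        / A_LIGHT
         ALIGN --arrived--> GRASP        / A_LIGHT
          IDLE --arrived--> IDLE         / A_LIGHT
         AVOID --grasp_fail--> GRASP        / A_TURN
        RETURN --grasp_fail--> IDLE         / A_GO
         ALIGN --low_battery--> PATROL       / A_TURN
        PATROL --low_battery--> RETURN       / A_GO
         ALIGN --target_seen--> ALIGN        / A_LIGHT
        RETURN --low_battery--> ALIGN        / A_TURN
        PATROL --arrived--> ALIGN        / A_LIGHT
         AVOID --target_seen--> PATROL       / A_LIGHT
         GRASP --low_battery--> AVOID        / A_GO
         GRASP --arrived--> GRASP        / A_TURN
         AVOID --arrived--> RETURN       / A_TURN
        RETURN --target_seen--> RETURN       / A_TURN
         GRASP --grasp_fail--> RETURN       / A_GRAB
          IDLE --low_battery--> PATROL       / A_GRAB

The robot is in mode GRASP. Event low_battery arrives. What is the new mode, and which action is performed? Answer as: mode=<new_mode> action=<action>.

mode=AVOID action=A_GO

current mode = GRASP; filter table to that mode:
  (GRASP, target_seen) → (GRASP, A_LIGHT)
  (GRASP, low_battery) → (AVOID, A_GO)  ← event matches
  (GRASP, arrived) → (GRASP, A_TURN)
  (GRASP, grasp_fail) → (RETURN, A_GRAB)
event = low_battery selects (AVOID, A_GO)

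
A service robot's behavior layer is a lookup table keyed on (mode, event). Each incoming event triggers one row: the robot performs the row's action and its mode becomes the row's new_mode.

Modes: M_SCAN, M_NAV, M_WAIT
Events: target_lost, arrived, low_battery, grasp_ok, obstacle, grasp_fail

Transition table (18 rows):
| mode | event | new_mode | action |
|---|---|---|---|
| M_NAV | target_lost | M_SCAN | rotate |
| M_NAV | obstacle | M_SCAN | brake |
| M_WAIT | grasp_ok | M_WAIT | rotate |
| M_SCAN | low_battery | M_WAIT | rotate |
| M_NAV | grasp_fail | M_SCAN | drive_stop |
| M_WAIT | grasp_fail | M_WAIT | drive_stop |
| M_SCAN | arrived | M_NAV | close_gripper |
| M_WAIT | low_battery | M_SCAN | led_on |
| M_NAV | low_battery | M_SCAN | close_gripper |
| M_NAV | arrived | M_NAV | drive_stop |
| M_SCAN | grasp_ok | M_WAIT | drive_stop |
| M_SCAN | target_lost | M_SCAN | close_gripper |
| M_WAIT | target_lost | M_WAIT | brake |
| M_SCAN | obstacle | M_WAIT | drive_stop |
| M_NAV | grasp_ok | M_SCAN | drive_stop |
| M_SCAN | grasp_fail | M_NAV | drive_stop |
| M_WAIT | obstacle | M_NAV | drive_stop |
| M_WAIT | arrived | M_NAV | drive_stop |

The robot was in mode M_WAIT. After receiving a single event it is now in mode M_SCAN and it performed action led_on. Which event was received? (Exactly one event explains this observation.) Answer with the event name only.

try target_lost: (M_WAIT, target_lost) → (M_WAIT, brake)
try arrived: (M_WAIT, arrived) → (M_NAV, drive_stop)
try low_battery: (M_WAIT, low_battery) → (M_SCAN, led_on)  ← matches
try grasp_ok: (M_WAIT, grasp_ok) → (M_WAIT, rotate)
try obstacle: (M_WAIT, obstacle) → (M_NAV, drive_stop)
try grasp_fail: (M_WAIT, grasp_fail) → (M_WAIT, drive_stop)

low_battery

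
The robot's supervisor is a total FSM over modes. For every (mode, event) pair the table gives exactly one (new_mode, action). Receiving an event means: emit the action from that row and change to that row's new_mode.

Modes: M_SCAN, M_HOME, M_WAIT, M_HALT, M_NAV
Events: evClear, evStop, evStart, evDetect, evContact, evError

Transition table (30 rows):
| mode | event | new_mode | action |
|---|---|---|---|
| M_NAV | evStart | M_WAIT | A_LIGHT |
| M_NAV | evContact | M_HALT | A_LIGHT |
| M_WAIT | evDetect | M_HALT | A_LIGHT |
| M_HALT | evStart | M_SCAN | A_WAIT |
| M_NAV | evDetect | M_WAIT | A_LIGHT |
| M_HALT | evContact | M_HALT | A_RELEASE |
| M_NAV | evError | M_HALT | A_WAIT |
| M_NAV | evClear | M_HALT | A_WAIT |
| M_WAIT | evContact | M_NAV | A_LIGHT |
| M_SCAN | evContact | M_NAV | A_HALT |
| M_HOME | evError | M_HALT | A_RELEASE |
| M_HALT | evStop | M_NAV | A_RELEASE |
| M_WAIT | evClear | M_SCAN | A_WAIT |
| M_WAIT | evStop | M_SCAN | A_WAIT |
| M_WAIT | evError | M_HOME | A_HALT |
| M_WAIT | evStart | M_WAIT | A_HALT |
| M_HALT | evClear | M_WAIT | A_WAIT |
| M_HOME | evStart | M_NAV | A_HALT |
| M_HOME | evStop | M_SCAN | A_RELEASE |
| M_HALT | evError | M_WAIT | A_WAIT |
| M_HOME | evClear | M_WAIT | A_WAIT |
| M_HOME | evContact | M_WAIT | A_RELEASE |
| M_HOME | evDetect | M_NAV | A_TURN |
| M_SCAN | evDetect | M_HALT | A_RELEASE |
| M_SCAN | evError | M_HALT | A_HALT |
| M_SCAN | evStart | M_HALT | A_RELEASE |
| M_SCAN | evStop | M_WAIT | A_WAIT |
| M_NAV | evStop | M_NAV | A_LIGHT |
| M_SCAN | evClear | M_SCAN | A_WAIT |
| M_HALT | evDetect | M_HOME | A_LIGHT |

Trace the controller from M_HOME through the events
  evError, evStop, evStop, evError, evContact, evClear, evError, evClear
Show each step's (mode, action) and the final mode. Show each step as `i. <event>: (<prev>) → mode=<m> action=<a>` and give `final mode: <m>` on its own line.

1. evError: (M_HOME) → mode=M_HALT action=A_RELEASE
2. evStop: (M_HALT) → mode=M_NAV action=A_RELEASE
3. evStop: (M_NAV) → mode=M_NAV action=A_LIGHT
4. evError: (M_NAV) → mode=M_HALT action=A_WAIT
5. evContact: (M_HALT) → mode=M_HALT action=A_RELEASE
6. evClear: (M_HALT) → mode=M_WAIT action=A_WAIT
7. evError: (M_WAIT) → mode=M_HOME action=A_HALT
8. evClear: (M_HOME) → mode=M_WAIT action=A_WAIT

final mode: M_WAIT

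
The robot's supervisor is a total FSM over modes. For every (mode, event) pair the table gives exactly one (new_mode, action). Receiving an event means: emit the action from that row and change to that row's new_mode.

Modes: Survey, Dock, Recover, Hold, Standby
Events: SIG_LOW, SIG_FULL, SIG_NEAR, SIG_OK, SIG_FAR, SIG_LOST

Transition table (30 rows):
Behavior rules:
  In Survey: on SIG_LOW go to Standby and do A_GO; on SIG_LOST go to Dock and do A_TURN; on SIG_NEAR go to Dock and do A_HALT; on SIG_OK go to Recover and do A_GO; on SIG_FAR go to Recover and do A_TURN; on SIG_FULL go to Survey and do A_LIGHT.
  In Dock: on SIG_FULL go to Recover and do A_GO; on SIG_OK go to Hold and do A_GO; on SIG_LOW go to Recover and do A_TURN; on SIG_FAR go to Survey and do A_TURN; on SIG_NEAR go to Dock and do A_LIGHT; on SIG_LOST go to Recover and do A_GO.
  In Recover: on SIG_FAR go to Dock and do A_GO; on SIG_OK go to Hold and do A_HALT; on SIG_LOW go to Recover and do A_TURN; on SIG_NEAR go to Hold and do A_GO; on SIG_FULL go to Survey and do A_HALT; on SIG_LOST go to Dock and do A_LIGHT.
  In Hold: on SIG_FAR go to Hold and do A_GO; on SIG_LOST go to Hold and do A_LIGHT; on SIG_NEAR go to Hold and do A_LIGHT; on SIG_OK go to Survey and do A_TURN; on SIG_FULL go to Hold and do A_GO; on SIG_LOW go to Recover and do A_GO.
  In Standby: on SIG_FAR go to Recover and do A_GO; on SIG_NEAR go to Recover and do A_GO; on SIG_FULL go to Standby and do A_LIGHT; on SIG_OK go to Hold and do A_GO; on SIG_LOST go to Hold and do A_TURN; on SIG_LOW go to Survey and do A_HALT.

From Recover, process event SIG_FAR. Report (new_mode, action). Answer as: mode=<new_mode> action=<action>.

current mode = Recover; filter table to that mode:
  (Recover, SIG_FAR) → (Dock, A_GO)  ← event matches
  (Recover, SIG_OK) → (Hold, A_HALT)
  (Recover, SIG_LOW) → (Recover, A_TURN)
  (Recover, SIG_NEAR) → (Hold, A_GO)
  (Recover, SIG_FULL) → (Survey, A_HALT)
  (Recover, SIG_LOST) → (Dock, A_LIGHT)
event = SIG_FAR selects (Dock, A_GO)

mode=Dock action=A_GO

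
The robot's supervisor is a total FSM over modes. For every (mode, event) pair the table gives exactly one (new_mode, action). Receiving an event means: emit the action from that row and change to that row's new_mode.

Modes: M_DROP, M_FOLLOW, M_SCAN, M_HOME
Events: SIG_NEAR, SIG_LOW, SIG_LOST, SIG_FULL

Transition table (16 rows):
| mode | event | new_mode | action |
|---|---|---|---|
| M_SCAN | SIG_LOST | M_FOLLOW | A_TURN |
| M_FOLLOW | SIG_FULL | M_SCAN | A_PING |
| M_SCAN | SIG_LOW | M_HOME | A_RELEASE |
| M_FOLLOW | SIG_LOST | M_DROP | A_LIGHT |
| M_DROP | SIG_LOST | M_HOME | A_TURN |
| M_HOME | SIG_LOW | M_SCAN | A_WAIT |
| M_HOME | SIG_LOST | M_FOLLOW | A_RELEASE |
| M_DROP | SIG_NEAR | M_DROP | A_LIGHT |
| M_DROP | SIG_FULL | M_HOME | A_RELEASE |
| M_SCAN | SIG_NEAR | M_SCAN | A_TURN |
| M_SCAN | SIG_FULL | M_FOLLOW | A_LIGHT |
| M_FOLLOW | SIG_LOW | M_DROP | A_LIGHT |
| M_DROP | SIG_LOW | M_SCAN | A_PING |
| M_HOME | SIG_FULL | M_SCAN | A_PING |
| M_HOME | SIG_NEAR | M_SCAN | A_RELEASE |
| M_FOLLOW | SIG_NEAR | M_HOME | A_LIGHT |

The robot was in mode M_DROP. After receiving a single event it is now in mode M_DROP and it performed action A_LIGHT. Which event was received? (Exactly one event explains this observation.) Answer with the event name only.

try SIG_NEAR: (M_DROP, SIG_NEAR) → (M_DROP, A_LIGHT)  ← matches
try SIG_LOW: (M_DROP, SIG_LOW) → (M_SCAN, A_PING)
try SIG_LOST: (M_DROP, SIG_LOST) → (M_HOME, A_TURN)
try SIG_FULL: (M_DROP, SIG_FULL) → (M_HOME, A_RELEASE)

SIG_NEAR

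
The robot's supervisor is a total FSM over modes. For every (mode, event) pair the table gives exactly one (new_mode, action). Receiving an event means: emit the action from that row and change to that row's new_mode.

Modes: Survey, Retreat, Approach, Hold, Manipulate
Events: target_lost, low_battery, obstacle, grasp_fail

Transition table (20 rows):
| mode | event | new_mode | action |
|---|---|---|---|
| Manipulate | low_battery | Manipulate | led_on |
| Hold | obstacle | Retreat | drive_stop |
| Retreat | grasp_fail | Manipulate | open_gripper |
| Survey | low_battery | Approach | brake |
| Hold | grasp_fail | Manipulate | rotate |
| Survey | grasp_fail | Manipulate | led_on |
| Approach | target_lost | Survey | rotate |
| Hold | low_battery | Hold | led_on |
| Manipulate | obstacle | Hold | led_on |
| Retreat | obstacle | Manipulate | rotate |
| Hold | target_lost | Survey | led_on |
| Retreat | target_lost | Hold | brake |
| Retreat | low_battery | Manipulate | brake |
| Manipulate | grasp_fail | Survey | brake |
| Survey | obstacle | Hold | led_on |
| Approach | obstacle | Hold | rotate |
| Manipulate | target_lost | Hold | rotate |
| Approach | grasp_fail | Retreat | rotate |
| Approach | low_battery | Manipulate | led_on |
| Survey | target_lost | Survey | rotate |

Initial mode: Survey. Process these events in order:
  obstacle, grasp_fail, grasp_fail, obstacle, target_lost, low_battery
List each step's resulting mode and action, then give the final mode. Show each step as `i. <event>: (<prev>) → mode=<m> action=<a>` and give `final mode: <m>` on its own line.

final mode: Approach

1. obstacle: (Survey) → mode=Hold action=led_on
2. grasp_fail: (Hold) → mode=Manipulate action=rotate
3. grasp_fail: (Manipulate) → mode=Survey action=brake
4. obstacle: (Survey) → mode=Hold action=led_on
5. target_lost: (Hold) → mode=Survey action=led_on
6. low_battery: (Survey) → mode=Approach action=brake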